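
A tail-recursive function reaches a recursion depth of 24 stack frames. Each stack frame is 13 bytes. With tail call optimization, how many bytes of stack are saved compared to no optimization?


Without TCO: 24 * 13 = 312 bytes
With TCO: reuse 1 frame = 13 bytes
Savings = 312 - 13 = 299

299


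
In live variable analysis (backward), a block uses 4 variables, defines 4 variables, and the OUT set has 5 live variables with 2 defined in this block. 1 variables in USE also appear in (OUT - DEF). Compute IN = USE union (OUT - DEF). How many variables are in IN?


OUT - DEF: 5 - 2 = 3
|IN| = |USE| + |OUT - DEF| - |USE ∩ (OUT - DEF)| = 4 + 3 - 1 = 6

6


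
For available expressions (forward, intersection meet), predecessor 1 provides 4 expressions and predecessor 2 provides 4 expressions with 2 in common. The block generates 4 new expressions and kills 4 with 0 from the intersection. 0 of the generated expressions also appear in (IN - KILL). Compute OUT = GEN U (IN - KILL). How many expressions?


IN = intersection of predecessors = 2
IN - KILL = 2 - 0 = 2
|OUT| = |GEN| + |IN - KILL| - |GEN ∩ (IN - KILL)| = 4 + 2 - 0 = 6

6


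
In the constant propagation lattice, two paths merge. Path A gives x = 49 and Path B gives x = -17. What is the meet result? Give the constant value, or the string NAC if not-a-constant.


Meet operation: if both paths give the same constant, result is that constant; if they differ, result is NAC (not-a-constant).
Path A: 49, Path B: -17 -> differ
Result: not-a-constant -> NAC

NAC


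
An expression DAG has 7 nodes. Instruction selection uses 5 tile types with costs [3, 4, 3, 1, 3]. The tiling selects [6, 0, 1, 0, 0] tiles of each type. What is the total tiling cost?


Total cost = sum(count_i * cost_i)
= 6*3 + 0*4 + 1*3 + 0*1 + 0*3
= 21

21


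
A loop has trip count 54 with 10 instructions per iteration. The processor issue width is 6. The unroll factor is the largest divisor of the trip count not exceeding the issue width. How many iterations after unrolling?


Largest divisor of 54 <= 6 is 6
New iterations = 54 / 6 = 9

9


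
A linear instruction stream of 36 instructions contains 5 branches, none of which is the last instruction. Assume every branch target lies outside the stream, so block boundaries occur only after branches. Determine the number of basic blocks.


With no in-sequence branch targets, the leaders are the first instruction plus the instruction after each branch.
Number of basic blocks = branches + 1
= 5 + 1 = 6

6


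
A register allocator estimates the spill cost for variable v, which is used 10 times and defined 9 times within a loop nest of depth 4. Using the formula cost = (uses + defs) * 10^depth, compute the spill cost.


uses + defs = 10 + 9 = 19
10^4 = 10000
Spill cost = 19 * 10000 = 190000

190000


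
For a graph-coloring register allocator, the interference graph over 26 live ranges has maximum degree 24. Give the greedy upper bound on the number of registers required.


Greedy coloring never needs more than (max_degree + 1) colors: when coloring a vertex, at most max_degree neighbors are already colored.
Upper bound = 24 + 1 = 25

25


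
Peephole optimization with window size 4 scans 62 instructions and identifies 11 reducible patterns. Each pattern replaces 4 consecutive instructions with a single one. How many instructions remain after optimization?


Each match removes 3 instructions.
Total removed = 11 * 3 = 33
Remaining = 62 - 33 = 29

29


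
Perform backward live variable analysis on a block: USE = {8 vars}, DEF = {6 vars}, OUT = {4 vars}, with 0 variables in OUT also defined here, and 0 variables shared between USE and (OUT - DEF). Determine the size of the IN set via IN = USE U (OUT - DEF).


OUT - DEF: 4 - 0 = 4
|IN| = |USE| + |OUT - DEF| - |USE ∩ (OUT - DEF)| = 8 + 4 - 0 = 12

12


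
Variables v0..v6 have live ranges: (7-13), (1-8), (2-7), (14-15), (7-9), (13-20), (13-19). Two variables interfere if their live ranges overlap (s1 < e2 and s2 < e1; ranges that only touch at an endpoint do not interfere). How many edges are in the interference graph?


Check all pairs for overlapping intervals.
Two intervals (s1,e1) and (s2,e2) overlap if s1 < e2 and s2 < e1.
v0 (7-13) vs v1..v6: overlaps v1, v4 -> 2
v1 (1-8) vs v2..v6: overlaps v2, v4 -> 2
v2 (2-7) vs v3..v6: overlaps none -> 0
v3 (14-15) vs v4..v6: overlaps v5, v6 -> 2
v4 (7-9) vs v5..v6: overlaps none -> 0
v5 (13-20) vs v6: overlaps v6 -> 1
Total overlapping pairs = 2 + 2 + 0 + 2 + 0 + 1 = 7

7


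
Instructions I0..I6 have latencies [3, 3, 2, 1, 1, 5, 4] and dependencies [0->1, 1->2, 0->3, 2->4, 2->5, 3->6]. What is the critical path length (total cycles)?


Compute longest path through dependency graph: dist(Ik) = max over predecessors of dist + latency(Ik).
dist(I0) = latency 3 = 3
dist(I1) = dist(I0) + 3 = 3 + 3 = 6
dist(I2) = dist(I1) + 2 = 6 + 2 = 8
dist(I3) = dist(I0) + 1 = 3 + 1 = 4
dist(I4) = dist(I2) + 1 = 8 + 1 = 9
dist(I5) = dist(I2) + 5 = 8 + 5 = 13
dist(I6) = dist(I3) + 4 = 4 + 4 = 8
Critical path = max dist = 13

13


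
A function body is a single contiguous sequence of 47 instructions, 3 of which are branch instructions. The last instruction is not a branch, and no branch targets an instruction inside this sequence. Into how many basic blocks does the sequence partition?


With no in-sequence branch targets, the leaders are the first instruction plus the instruction after each branch.
Number of basic blocks = branches + 1
= 3 + 1 = 4

4


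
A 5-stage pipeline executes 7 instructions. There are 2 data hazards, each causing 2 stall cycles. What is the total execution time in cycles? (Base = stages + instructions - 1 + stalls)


Base cycles = 5 + 7 - 1 = 11
Total stalls = 2 * 2 = 4
Total = 11 + 4 = 15

15


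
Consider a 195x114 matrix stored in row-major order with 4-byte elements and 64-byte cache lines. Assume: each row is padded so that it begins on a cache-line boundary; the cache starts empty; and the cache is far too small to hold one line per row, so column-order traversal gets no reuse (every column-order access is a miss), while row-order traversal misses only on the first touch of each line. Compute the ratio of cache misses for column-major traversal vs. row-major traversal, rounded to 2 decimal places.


Each row occupies 114 * 4 = 456 bytes and starts on a line boundary, so it spans ceil(456 / 64) = 8 cache lines.
Row-major traversal misses (one per line touched): 195 * ceil(114 * 4 / 64) = 1560
Column-major traversal misses (no reuse, every access misses): 195 * 114 = 22230
Ratio = 22230 / 1560 = 14.25

14.25


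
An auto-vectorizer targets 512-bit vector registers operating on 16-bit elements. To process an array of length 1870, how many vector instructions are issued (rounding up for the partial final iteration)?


Width = 512 / 16 = 32 elements per vector op
Iterations = ceil(1870 / 32) = 59

59


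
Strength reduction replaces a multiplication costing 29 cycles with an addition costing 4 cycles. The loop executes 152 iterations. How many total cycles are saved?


Per-iteration saving = 29 - 4 = 25
Total saved = 152 * 25 = 3800

3800


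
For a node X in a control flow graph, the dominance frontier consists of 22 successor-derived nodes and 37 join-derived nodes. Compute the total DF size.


DF(X) = direct successor contributions + join point contributions
= 22 + 37 = 59

59


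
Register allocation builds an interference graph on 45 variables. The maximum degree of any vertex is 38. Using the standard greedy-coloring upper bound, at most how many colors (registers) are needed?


Greedy coloring never needs more than (max_degree + 1) colors: when coloring a vertex, at most max_degree neighbors are already colored.
Upper bound = 38 + 1 = 39

39


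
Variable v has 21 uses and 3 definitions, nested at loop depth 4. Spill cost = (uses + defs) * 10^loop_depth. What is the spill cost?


uses + defs = 21 + 3 = 24
10^4 = 10000
Spill cost = 24 * 10000 = 240000

240000


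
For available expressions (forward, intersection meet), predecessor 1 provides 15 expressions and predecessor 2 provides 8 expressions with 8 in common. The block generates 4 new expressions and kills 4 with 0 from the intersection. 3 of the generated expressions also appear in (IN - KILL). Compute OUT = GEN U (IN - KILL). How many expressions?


IN = intersection of predecessors = 8
IN - KILL = 8 - 0 = 8
|OUT| = |GEN| + |IN - KILL| - |GEN ∩ (IN - KILL)| = 4 + 8 - 3 = 9

9


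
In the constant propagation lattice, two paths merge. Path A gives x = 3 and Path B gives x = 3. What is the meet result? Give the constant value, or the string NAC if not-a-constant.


Meet operation: if both paths give the same constant, result is that constant; if they differ, result is NAC (not-a-constant).
Path A: 3, Path B: 3 -> equal
Result: constant -> 3

3


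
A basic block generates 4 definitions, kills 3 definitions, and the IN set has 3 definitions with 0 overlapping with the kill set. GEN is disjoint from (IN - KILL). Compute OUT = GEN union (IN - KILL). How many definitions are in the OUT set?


IN - KILL: 3 - 0 = 3 surviving definitions
OUT = GEN + surviving = 4 + 3 = 7

7


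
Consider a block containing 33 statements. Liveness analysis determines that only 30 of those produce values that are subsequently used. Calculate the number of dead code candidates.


Dead code = total statements - live definitions
= 33 - 30 = 3

3


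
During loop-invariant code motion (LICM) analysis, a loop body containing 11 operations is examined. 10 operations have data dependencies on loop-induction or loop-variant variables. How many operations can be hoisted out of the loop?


Invariant candidates = total - loop-dependent
= 11 - 10 = 1

1


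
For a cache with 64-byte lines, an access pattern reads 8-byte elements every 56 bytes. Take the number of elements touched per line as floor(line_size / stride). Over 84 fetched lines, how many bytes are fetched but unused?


Elements per line = floor(64 / 56) = 1
Bytes used per line = 1 * 8 = 8
Wasted per line = 64 - 8 = 56
Total wasted = 56 * 84 = 4704

4704


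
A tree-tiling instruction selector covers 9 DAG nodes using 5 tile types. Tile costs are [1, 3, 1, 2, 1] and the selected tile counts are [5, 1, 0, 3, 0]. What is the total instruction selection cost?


Total cost = sum(count_i * cost_i)
= 5*1 + 1*3 + 0*1 + 3*2 + 0*1
= 14

14


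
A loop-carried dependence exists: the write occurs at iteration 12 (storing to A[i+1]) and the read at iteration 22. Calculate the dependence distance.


Distance = read iteration - write iteration
= 22 - 12 = 10

10


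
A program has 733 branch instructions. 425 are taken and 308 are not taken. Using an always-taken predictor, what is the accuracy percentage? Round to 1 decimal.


Predictor: always-taken
Correct predictions = 425
Accuracy = 425 / 733 * 100 = 58.0%

58.0


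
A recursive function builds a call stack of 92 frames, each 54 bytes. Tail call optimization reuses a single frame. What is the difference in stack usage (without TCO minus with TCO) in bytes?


Without TCO: 92 * 54 = 4968 bytes
With TCO: reuse 1 frame = 54 bytes
Savings = 4968 - 54 = 4914

4914


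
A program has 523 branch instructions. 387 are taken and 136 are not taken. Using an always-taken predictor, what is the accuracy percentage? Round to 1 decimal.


Predictor: always-taken
Correct predictions = 387
Accuracy = 387 / 523 * 100 = 74.0%

74.0


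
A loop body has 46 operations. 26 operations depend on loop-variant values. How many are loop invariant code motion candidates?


Invariant candidates = total - loop-dependent
= 46 - 26 = 20

20


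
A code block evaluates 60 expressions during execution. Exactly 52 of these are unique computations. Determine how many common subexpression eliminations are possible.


CSE count = total expressions - unique expressions
= 60 - 52 = 8

8


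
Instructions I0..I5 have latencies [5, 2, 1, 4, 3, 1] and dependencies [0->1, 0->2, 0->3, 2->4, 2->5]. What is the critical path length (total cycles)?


Compute longest path through dependency graph: dist(Ik) = max over predecessors of dist + latency(Ik).
dist(I0) = latency 5 = 5
dist(I1) = dist(I0) + 2 = 5 + 2 = 7
dist(I2) = dist(I0) + 1 = 5 + 1 = 6
dist(I3) = dist(I0) + 4 = 5 + 4 = 9
dist(I4) = dist(I2) + 3 = 6 + 3 = 9
dist(I5) = dist(I2) + 1 = 6 + 1 = 7
Critical path = max dist = 9

9


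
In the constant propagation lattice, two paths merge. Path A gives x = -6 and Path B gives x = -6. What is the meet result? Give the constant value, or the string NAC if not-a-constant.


Meet operation: if both paths give the same constant, result is that constant; if they differ, result is NAC (not-a-constant).
Path A: -6, Path B: -6 -> equal
Result: constant -> -6

-6


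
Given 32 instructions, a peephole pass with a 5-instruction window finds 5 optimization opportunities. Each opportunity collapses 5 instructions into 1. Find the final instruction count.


Each match removes 4 instructions.
Total removed = 5 * 4 = 20
Remaining = 32 - 20 = 12

12


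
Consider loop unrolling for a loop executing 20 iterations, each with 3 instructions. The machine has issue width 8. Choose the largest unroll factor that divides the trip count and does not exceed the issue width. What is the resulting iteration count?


Largest divisor of 20 <= 8 is 5
New iterations = 20 / 5 = 4

4


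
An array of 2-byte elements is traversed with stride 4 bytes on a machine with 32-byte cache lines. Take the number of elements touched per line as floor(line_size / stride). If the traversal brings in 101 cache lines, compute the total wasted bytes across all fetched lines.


Elements per line = floor(32 / 4) = 8
Bytes used per line = 8 * 2 = 16
Wasted per line = 32 - 16 = 16
Total wasted = 16 * 101 = 1616

1616


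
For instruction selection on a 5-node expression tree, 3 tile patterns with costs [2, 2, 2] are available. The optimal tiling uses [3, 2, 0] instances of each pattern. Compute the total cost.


Total cost = sum(count_i * cost_i)
= 3*2 + 2*2 + 0*2
= 10

10


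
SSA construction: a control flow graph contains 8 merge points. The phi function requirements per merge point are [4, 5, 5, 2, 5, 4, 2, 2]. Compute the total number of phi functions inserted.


Total phi functions = sum of phi functions at each join node
= 4 + 5 + 5 + 2 + 5 + 4 + 2 + 2 = 29

29


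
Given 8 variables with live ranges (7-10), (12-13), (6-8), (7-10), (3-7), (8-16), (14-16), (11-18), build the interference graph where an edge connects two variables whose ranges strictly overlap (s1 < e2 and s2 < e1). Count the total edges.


Check all pairs for overlapping intervals.
Two intervals (s1,e1) and (s2,e2) overlap if s1 < e2 and s2 < e1.
v0 (7-10) vs v1..v7: overlaps v2, v3, v5 -> 3
v1 (12-13) vs v2..v7: overlaps v5, v7 -> 2
v2 (6-8) vs v3..v7: overlaps v3, v4 -> 2
v3 (7-10) vs v4..v7: overlaps v5 -> 1
v4 (3-7) vs v5..v7: overlaps none -> 0
v5 (8-16) vs v6..v7: overlaps v6, v7 -> 2
v6 (14-16) vs v7: overlaps v7 -> 1
Total overlapping pairs = 3 + 2 + 2 + 1 + 0 + 2 + 1 = 11

11


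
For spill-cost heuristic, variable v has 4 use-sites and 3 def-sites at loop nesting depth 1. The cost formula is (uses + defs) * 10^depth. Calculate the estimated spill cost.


uses + defs = 4 + 3 = 7
10^1 = 10
Spill cost = 7 * 10 = 70

70


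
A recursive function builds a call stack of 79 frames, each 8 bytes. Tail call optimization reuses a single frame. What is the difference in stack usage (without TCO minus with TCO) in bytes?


Without TCO: 79 * 8 = 632 bytes
With TCO: reuse 1 frame = 8 bytes
Savings = 632 - 8 = 624

624


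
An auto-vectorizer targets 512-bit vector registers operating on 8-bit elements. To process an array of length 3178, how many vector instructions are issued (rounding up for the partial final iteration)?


Width = 512 / 8 = 64 elements per vector op
Iterations = ceil(3178 / 64) = 50

50


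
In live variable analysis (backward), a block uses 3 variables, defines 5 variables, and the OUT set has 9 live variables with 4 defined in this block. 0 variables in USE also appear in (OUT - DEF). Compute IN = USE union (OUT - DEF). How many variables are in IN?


OUT - DEF: 9 - 4 = 5
|IN| = |USE| + |OUT - DEF| - |USE ∩ (OUT - DEF)| = 3 + 5 - 0 = 8

8


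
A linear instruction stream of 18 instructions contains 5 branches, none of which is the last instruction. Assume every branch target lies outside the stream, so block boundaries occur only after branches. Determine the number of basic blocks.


With no in-sequence branch targets, the leaders are the first instruction plus the instruction after each branch.
Number of basic blocks = branches + 1
= 5 + 1 = 6

6


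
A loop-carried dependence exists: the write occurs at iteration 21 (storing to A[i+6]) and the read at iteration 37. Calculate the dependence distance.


Distance = read iteration - write iteration
= 37 - 21 = 16

16


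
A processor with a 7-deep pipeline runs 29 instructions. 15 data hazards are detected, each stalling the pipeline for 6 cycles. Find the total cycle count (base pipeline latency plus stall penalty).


Base cycles = 7 + 29 - 1 = 35
Total stalls = 15 * 6 = 90
Total = 35 + 90 = 125

125


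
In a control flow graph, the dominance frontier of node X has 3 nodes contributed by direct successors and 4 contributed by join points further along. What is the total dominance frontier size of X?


DF(X) = direct successor contributions + join point contributions
= 3 + 4 = 7

7


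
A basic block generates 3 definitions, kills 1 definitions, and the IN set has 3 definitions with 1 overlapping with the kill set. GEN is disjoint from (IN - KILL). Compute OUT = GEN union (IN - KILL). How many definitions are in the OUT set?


IN - KILL: 3 - 1 = 2 surviving definitions
OUT = GEN + surviving = 3 + 2 = 5

5


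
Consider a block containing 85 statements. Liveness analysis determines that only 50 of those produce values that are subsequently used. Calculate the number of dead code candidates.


Dead code = total statements - live definitions
= 85 - 50 = 35

35


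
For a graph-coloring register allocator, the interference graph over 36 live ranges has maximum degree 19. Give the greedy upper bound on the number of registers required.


Greedy coloring never needs more than (max_degree + 1) colors: when coloring a vertex, at most max_degree neighbors are already colored.
Upper bound = 19 + 1 = 20

20


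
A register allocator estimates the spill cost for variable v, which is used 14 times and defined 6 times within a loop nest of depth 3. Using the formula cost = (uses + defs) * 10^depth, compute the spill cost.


uses + defs = 14 + 6 = 20
10^3 = 1000
Spill cost = 20 * 1000 = 20000

20000


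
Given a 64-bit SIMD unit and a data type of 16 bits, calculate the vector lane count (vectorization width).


Width = SIMD bits / data type bits
= 64 / 16 = 4

4


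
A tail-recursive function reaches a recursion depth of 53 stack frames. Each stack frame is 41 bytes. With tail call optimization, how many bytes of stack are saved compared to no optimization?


Without TCO: 53 * 41 = 2173 bytes
With TCO: reuse 1 frame = 41 bytes
Savings = 2173 - 41 = 2132

2132


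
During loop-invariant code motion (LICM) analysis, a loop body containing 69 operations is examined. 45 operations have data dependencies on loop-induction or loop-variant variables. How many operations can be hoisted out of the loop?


Invariant candidates = total - loop-dependent
= 69 - 45 = 24

24


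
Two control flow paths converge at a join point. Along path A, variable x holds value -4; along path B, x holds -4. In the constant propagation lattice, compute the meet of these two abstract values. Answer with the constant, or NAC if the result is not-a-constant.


Meet operation: if both paths give the same constant, result is that constant; if they differ, result is NAC (not-a-constant).
Path A: -4, Path B: -4 -> equal
Result: constant -> -4

-4


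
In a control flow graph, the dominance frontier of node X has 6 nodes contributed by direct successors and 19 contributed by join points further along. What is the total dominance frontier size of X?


DF(X) = direct successor contributions + join point contributions
= 6 + 19 = 25

25


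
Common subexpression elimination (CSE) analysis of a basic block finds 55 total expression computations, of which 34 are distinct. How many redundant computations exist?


CSE count = total expressions - unique expressions
= 55 - 34 = 21

21


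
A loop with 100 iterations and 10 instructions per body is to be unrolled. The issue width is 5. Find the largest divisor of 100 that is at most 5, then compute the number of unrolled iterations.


Largest divisor of 100 <= 5 is 5
New iterations = 100 / 5 = 20

20


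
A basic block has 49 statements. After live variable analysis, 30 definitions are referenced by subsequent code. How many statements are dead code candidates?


Dead code = total statements - live definitions
= 49 - 30 = 19

19


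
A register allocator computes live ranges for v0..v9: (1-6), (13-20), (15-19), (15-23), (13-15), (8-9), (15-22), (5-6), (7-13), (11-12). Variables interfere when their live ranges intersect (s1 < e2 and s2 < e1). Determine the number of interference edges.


Check all pairs for overlapping intervals.
Two intervals (s1,e1) and (s2,e2) overlap if s1 < e2 and s2 < e1.
v0 (1-6) vs v1..v9: overlaps v7 -> 1
v1 (13-20) vs v2..v9: overlaps v2, v3, v4, v6 -> 4
v2 (15-19) vs v3..v9: overlaps v3, v6 -> 2
v3 (15-23) vs v4..v9: overlaps v6 -> 1
v4 (13-15) vs v5..v9: overlaps none -> 0
v5 (8-9) vs v6..v9: overlaps v8 -> 1
v6 (15-22) vs v7..v9: overlaps none -> 0
v7 (5-6) vs v8..v9: overlaps none -> 0
v8 (7-13) vs v9: overlaps v9 -> 1
Total overlapping pairs = 1 + 4 + 2 + 1 + 0 + 1 + 0 + 0 + 1 = 10

10


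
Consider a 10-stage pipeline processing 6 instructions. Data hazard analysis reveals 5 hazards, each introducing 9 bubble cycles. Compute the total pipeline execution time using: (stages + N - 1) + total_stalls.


Base cycles = 10 + 6 - 1 = 15
Total stalls = 5 * 9 = 45
Total = 15 + 45 = 60

60


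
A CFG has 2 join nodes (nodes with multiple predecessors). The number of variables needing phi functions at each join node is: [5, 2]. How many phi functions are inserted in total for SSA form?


Total phi functions = sum of phi functions at each join node
= 5 + 2 = 7

7


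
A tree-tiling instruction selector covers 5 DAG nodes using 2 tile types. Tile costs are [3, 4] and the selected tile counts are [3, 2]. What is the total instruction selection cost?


Total cost = sum(count_i * cost_i)
= 3*3 + 2*4
= 17

17


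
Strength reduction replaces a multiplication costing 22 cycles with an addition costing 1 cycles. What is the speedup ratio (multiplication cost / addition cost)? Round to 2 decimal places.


Ratio = mult_cost / add_cost = 22 / 1 = 22.0

22.0


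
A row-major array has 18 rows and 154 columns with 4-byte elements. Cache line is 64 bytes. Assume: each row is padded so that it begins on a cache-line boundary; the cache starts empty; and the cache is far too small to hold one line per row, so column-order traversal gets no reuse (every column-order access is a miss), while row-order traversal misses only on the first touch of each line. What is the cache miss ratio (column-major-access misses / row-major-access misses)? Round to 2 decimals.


Each row occupies 154 * 4 = 616 bytes and starts on a line boundary, so it spans ceil(616 / 64) = 10 cache lines.
Row-major traversal misses (one per line touched): 18 * ceil(154 * 4 / 64) = 180
Column-major traversal misses (no reuse, every access misses): 18 * 154 = 2772
Ratio = 2772 / 180 = 15.4

15.4


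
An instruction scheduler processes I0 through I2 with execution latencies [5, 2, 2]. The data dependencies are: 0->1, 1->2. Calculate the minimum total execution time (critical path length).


Compute longest path through dependency graph: dist(Ik) = max over predecessors of dist + latency(Ik).
dist(I0) = latency 5 = 5
dist(I1) = dist(I0) + 2 = 5 + 2 = 7
dist(I2) = dist(I1) + 2 = 7 + 2 = 9
Critical path = max dist = 9

9


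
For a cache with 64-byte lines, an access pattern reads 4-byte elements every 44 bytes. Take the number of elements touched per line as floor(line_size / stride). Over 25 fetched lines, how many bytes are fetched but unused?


Elements per line = floor(64 / 44) = 1
Bytes used per line = 1 * 4 = 4
Wasted per line = 64 - 4 = 60
Total wasted = 60 * 25 = 1500

1500


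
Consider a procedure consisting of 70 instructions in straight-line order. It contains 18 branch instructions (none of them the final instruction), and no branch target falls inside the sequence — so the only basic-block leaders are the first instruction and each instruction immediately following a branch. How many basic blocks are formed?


With no in-sequence branch targets, the leaders are the first instruction plus the instruction after each branch.
Number of basic blocks = branches + 1
= 18 + 1 = 19

19


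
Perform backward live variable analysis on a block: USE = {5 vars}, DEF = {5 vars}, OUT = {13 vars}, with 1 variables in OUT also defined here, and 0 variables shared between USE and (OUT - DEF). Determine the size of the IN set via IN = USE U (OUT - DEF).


OUT - DEF: 13 - 1 = 12
|IN| = |USE| + |OUT - DEF| - |USE ∩ (OUT - DEF)| = 5 + 12 - 0 = 17

17


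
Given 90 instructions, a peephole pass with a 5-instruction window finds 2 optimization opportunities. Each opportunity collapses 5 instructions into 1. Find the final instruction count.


Each match removes 4 instructions.
Total removed = 2 * 4 = 8
Remaining = 90 - 8 = 82

82


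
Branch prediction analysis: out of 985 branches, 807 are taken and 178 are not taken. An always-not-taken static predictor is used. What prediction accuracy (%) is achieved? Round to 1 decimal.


Predictor: always-not-taken
Correct predictions = 178
Accuracy = 178 / 985 * 100 = 18.1%

18.1


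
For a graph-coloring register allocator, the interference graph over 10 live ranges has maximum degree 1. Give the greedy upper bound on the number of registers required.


Greedy coloring never needs more than (max_degree + 1) colors: when coloring a vertex, at most max_degree neighbors are already colored.
Upper bound = 1 + 1 = 2

2


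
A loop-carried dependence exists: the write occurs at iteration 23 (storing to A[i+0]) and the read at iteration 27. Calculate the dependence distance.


Distance = read iteration - write iteration
= 27 - 23 = 4

4


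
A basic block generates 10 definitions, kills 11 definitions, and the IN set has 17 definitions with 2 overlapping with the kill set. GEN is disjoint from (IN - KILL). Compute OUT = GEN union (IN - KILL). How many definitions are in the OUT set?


IN - KILL: 17 - 2 = 15 surviving definitions
OUT = GEN + surviving = 10 + 15 = 25

25


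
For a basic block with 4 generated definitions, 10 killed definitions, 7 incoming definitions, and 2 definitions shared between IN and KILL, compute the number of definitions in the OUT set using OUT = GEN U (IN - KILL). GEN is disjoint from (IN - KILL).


IN - KILL: 7 - 2 = 5 surviving definitions
OUT = GEN + surviving = 4 + 5 = 9

9


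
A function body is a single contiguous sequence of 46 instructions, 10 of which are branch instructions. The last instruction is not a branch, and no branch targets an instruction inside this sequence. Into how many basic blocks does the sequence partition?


With no in-sequence branch targets, the leaders are the first instruction plus the instruction after each branch.
Number of basic blocks = branches + 1
= 10 + 1 = 11

11


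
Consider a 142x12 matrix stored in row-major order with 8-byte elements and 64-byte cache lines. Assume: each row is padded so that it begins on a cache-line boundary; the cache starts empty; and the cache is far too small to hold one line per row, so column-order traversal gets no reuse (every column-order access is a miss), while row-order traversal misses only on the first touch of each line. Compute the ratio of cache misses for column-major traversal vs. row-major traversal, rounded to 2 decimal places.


Each row occupies 12 * 8 = 96 bytes and starts on a line boundary, so it spans ceil(96 / 64) = 2 cache lines.
Row-major traversal misses (one per line touched): 142 * ceil(12 * 8 / 64) = 284
Column-major traversal misses (no reuse, every access misses): 142 * 12 = 1704
Ratio = 1704 / 284 = 6.0

6.0


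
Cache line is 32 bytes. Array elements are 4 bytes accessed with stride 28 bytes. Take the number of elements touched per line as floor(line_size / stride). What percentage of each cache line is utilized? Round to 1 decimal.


Elements per cache line = floor(32 / 28) = 1
Bytes used = 1 * 4 = 4
Utilization = 4 / 32 * 100 = 12.5%

12.5


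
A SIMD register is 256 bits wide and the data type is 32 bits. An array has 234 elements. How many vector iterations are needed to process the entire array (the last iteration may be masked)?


Width = 256 / 32 = 8 elements per vector op
Iterations = ceil(234 / 8) = 30

30


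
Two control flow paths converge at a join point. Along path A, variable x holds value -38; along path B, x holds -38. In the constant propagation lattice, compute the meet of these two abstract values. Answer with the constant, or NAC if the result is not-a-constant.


Meet operation: if both paths give the same constant, result is that constant; if they differ, result is NAC (not-a-constant).
Path A: -38, Path B: -38 -> equal
Result: constant -> -38

-38


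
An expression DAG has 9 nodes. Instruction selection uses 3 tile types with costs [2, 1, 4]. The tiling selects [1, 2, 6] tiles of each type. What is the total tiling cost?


Total cost = sum(count_i * cost_i)
= 1*2 + 2*1 + 6*4
= 28

28


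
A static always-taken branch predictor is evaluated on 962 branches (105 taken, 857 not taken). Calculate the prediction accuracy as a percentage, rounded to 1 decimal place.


Predictor: always-taken
Correct predictions = 105
Accuracy = 105 / 962 * 100 = 10.9%

10.9


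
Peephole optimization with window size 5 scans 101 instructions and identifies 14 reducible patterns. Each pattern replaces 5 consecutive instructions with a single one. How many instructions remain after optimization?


Each match removes 4 instructions.
Total removed = 14 * 4 = 56
Remaining = 101 - 56 = 45

45


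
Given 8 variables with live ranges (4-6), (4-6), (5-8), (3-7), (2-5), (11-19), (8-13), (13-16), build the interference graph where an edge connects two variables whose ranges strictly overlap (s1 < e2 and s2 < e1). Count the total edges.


Check all pairs for overlapping intervals.
Two intervals (s1,e1) and (s2,e2) overlap if s1 < e2 and s2 < e1.
v0 (4-6) vs v1..v7: overlaps v1, v2, v3, v4 -> 4
v1 (4-6) vs v2..v7: overlaps v2, v3, v4 -> 3
v2 (5-8) vs v3..v7: overlaps v3 -> 1
v3 (3-7) vs v4..v7: overlaps v4 -> 1
v4 (2-5) vs v5..v7: overlaps none -> 0
v5 (11-19) vs v6..v7: overlaps v6, v7 -> 2
v6 (8-13) vs v7: overlaps none -> 0
Total overlapping pairs = 4 + 3 + 1 + 1 + 0 + 2 + 0 = 11

11


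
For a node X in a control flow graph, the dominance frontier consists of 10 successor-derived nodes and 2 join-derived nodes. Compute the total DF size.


DF(X) = direct successor contributions + join point contributions
= 10 + 2 = 12

12


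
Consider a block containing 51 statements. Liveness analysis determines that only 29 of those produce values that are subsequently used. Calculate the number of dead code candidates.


Dead code = total statements - live definitions
= 51 - 29 = 22

22


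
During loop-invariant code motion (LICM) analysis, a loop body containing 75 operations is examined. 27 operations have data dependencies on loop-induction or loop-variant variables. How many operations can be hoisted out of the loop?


Invariant candidates = total - loop-dependent
= 75 - 27 = 48

48


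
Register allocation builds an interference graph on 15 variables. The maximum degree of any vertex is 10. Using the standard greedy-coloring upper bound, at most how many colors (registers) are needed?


Greedy coloring never needs more than (max_degree + 1) colors: when coloring a vertex, at most max_degree neighbors are already colored.
Upper bound = 10 + 1 = 11

11


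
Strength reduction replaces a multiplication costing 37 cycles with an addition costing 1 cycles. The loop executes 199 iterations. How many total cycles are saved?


Per-iteration saving = 37 - 1 = 36
Total saved = 199 * 36 = 7164

7164


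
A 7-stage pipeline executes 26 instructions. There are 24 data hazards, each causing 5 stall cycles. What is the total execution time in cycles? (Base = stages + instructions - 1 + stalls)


Base cycles = 7 + 26 - 1 = 32
Total stalls = 24 * 5 = 120
Total = 32 + 120 = 152

152


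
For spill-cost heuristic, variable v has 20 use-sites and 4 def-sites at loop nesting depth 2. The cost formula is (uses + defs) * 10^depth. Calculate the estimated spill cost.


uses + defs = 20 + 4 = 24
10^2 = 100
Spill cost = 24 * 100 = 2400

2400


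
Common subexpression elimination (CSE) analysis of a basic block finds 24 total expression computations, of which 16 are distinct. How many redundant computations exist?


CSE count = total expressions - unique expressions
= 24 - 16 = 8

8


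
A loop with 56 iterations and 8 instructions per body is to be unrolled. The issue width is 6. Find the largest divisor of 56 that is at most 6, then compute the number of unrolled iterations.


Largest divisor of 56 <= 6 is 4
New iterations = 56 / 4 = 14

14


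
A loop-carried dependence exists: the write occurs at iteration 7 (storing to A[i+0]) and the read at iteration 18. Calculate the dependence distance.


Distance = read iteration - write iteration
= 18 - 7 = 11

11


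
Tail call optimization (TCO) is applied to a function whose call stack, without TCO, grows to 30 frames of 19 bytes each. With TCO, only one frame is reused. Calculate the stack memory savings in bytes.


Without TCO: 30 * 19 = 570 bytes
With TCO: reuse 1 frame = 19 bytes
Savings = 570 - 19 = 551

551


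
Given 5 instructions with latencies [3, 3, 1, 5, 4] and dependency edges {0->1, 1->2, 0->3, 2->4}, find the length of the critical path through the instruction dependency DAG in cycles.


Compute longest path through dependency graph: dist(Ik) = max over predecessors of dist + latency(Ik).
dist(I0) = latency 3 = 3
dist(I1) = dist(I0) + 3 = 3 + 3 = 6
dist(I2) = dist(I1) + 1 = 6 + 1 = 7
dist(I3) = dist(I0) + 5 = 3 + 5 = 8
dist(I4) = dist(I2) + 4 = 7 + 4 = 11
Critical path = max dist = 11

11


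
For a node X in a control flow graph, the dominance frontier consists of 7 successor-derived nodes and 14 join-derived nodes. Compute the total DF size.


DF(X) = direct successor contributions + join point contributions
= 7 + 14 = 21

21


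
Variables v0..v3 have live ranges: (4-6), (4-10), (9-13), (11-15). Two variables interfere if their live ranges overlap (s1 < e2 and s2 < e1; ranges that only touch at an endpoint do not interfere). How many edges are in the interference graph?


Check all pairs for overlapping intervals.
Two intervals (s1,e1) and (s2,e2) overlap if s1 < e2 and s2 < e1.
v0 (4-6) vs v1..v3: overlaps v1 -> 1
v1 (4-10) vs v2..v3: overlaps v2 -> 1
v2 (9-13) vs v3: overlaps v3 -> 1
Total overlapping pairs = 1 + 1 + 1 = 3

3


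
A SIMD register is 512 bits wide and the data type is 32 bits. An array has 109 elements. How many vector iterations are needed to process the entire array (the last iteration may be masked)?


Width = 512 / 32 = 16 elements per vector op
Iterations = ceil(109 / 16) = 7

7


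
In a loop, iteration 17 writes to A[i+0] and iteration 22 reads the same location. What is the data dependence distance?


Distance = read iteration - write iteration
= 22 - 17 = 5

5


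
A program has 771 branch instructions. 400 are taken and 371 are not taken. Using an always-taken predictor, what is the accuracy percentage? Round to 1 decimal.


Predictor: always-taken
Correct predictions = 400
Accuracy = 400 / 771 * 100 = 51.9%

51.9


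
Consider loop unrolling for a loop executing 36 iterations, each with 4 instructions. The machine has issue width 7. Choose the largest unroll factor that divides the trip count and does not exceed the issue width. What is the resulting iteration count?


Largest divisor of 36 <= 7 is 6
New iterations = 36 / 6 = 6

6


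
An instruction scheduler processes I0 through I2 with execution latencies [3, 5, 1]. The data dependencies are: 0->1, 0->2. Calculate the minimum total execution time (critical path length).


Compute longest path through dependency graph: dist(Ik) = max over predecessors of dist + latency(Ik).
dist(I0) = latency 3 = 3
dist(I1) = dist(I0) + 5 = 3 + 5 = 8
dist(I2) = dist(I0) + 1 = 3 + 1 = 4
Critical path = max dist = 8

8


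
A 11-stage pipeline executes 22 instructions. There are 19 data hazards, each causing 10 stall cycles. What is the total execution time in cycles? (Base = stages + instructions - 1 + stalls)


Base cycles = 11 + 22 - 1 = 32
Total stalls = 19 * 10 = 190
Total = 32 + 190 = 222

222


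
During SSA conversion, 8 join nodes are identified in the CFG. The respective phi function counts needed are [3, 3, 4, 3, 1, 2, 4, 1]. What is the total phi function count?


Total phi functions = sum of phi functions at each join node
= 3 + 3 + 4 + 3 + 1 + 2 + 4 + 1 = 21

21


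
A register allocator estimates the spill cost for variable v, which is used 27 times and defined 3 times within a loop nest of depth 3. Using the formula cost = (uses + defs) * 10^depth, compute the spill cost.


uses + defs = 27 + 3 = 30
10^3 = 1000
Spill cost = 30 * 1000 = 30000

30000


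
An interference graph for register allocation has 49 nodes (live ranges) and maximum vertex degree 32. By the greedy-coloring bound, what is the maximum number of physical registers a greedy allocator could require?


Greedy coloring never needs more than (max_degree + 1) colors: when coloring a vertex, at most max_degree neighbors are already colored.
Upper bound = 32 + 1 = 33

33


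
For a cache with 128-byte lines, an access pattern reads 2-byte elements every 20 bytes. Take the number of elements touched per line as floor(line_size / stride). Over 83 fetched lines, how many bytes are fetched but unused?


Elements per line = floor(128 / 20) = 6
Bytes used per line = 6 * 2 = 12
Wasted per line = 128 - 12 = 116
Total wasted = 116 * 83 = 9628

9628


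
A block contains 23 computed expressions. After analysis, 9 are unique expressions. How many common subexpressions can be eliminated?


CSE count = total expressions - unique expressions
= 23 - 9 = 14

14


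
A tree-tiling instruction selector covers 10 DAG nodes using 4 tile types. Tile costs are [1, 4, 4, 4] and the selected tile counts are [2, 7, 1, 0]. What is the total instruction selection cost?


Total cost = sum(count_i * cost_i)
= 2*1 + 7*4 + 1*4 + 0*4
= 34

34


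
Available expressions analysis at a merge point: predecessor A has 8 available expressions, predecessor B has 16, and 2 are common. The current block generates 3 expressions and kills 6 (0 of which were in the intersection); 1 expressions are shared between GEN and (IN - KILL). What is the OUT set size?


IN = intersection of predecessors = 2
IN - KILL = 2 - 0 = 2
|OUT| = |GEN| + |IN - KILL| - |GEN ∩ (IN - KILL)| = 3 + 2 - 1 = 4

4


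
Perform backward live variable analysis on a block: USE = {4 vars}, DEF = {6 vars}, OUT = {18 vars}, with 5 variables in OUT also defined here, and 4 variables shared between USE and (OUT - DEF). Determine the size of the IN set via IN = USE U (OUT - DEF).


OUT - DEF: 18 - 5 = 13
|IN| = |USE| + |OUT - DEF| - |USE ∩ (OUT - DEF)| = 4 + 13 - 4 = 13

13
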